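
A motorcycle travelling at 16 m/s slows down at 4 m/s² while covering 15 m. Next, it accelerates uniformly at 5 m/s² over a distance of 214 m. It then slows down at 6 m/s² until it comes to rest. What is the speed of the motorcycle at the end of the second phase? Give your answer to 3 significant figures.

47.7 m/s

Phase 1 (decelerating): v₀ = 16.0 m/s, a = -4 m/s².
v² = v₀² + 2aΔx = 16.0² + 2·-4·15 = 136 → v = 11.7 m/s
t = (v − v₀)/a = (11.7 − 16.0)/-4 = 1.08 s

Phase 2 (accelerating): v₀ = 11.7 m/s, a = 5 m/s².
v² = v₀² + 2aΔx = 11.7² + 2·5·214 = 2280 → v = 47.7 m/s
t = (v − v₀)/a = (47.7 − 11.7)/5 = 7.21 s
Speed at end of phase 2 = 47.7 m/s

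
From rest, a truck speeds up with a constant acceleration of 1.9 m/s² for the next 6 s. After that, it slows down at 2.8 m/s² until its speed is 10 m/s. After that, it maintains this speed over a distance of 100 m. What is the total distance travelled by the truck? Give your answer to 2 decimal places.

139.55 m

Phase 1 (accelerating): v₀ = 0 m/s, a = 1.9 m/s².
v = v₀ + at = 0 + (1.9)(6) = 11.4 m/s
Δx = v₀t + ½at² = 0·6 + 0.5·1.9·6² = 34.2 m

Phase 2 (decelerating): v₀ = 11.4 m/s, a = -2.8 m/s².
v = v₀ + at → t = (10 − 11.4) / -2.8 = 0.500 s
v² = v₀² + 2aΔx → Δx = (10² − 11.4²)/(2·-2.8) = 5.35 m

Phase 3 (constant speed): v₀ = 10.0 m/s, a = 0 m/s².
Constant speed: t = d/v = 100/10.0 = 10.0 s
Total distance = 34.2 + 5.35 + 100 = 140 m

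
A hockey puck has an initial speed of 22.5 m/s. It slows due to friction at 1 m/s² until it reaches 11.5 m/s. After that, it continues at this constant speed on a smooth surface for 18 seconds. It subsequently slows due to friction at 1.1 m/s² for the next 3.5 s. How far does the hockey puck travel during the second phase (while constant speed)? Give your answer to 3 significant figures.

Phase 1 (decelerating): v₀ = 22.5 m/s, a = -1 m/s².
v = v₀ + at → t = (11.5 − 22.5) / -1 = 11.0 s
v² = v₀² + 2aΔx → Δx = (11.5² − 22.5²)/(2·-1) = 187 m

Phase 2 (constant speed): v₀ = 11.5 m/s, a = 0 m/s².
v = v₀ + at = 11.5 + (0)(18) = 11.5 m/s
Δx = v₀t + ½at² = 11.5·18 + 0.5·0·18² = 207 m
Distance in phase 2 = 207 m

207 m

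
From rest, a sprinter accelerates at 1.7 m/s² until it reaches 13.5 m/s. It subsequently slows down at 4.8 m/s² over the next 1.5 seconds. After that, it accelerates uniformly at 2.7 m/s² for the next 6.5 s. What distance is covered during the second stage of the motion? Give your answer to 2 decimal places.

Phase 1 (accelerating): v₀ = 0 m/s, a = 1.7 m/s².
v = v₀ + at → t = (13.5 − 0) / 1.7 = 7.94 s
v² = v₀² + 2aΔx → Δx = (13.5² − 0²)/(2·1.7) = 53.6 m

Phase 2 (decelerating): v₀ = 13.5 m/s, a = -4.8 m/s².
v = v₀ + at = 13.5 + (-4.8)(1.5) = 6.30 m/s
Δx = v₀t + ½at² = 13.5·1.5 + 0.5·-4.8·1.5² = 14.9 m
Distance in phase 2 = 14.9 m

14.85 m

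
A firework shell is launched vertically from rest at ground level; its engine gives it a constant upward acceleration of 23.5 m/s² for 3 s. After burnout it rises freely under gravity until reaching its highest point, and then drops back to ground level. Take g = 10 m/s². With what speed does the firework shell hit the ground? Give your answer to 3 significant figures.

84.2 m/s

Phase 1 (powered ascent): v₀ = 0 m/s, a = 23.5 m/s².
v = v₀ + at = 0 + (23.5)(3) = 70.5 m/s
Δx = v₀t + ½at² = 0·3 + 0.5·23.5·3² = 106 m

Phase 2 (coasting upward): v₀ = 70.5 m/s, a = -10 m/s².
v = v₀ + at → t = (0 − 70.5) / -10 = 7.05 s
v² = v₀² + 2aΔx → Δx = (0² − 70.5²)/(2·-10) = 249 m

Phase 3 (free fall): v₀ = 0 m/s, a = -10 m/s².
Falls 354 m from rest: t = √(2·354/10) = 8.42 s; v = g·t = 84.2 m/s.
Impact speed = 84.2 m/s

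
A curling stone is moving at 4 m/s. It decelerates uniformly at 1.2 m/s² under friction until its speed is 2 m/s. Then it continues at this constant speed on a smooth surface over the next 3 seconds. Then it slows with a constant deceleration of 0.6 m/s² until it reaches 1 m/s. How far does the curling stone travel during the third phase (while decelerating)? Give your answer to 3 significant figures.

2.50 m

Phase 1 (decelerating): v₀ = 4.00 m/s, a = -1.2 m/s².
v = v₀ + at → t = (2 − 4.00) / -1.2 = 1.67 s
v² = v₀² + 2aΔx → Δx = (2² − 4.00²)/(2·-1.2) = 5.00 m

Phase 2 (constant speed): v₀ = 2.00 m/s, a = 0 m/s².
v = v₀ + at = 2.00 + (0)(3) = 2.00 m/s
Δx = v₀t + ½at² = 2.00·3 + 0.5·0·3² = 6.00 m

Phase 3 (decelerating): v₀ = 2.00 m/s, a = -0.6 m/s².
v = v₀ + at → t = (1 − 2.00) / -0.6 = 1.67 s
v² = v₀² + 2aΔx → Δx = (1² − 2.00²)/(2·-0.6) = 2.50 m
Distance in phase 3 = 2.50 m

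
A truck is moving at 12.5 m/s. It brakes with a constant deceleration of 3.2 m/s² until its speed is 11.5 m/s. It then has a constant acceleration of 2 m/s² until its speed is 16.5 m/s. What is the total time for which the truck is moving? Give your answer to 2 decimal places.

2.81 s

Phase 1 (decelerating): v₀ = 12.5 m/s, a = -3.2 m/s².
v = v₀ + at → t = (11.5 − 12.5) / -3.2 = 0.312 s
v² = v₀² + 2aΔx → Δx = (11.5² − 12.5²)/(2·-3.2) = 3.75 m

Phase 2 (accelerating): v₀ = 11.5 m/s, a = 2 m/s².
v = v₀ + at → t = (16.5 − 11.5) / 2 = 2.50 s
v² = v₀² + 2aΔx → Δx = (16.5² − 11.5²)/(2·2) = 35.0 m
Total time = 0.312 + 2.50 = 2.81 s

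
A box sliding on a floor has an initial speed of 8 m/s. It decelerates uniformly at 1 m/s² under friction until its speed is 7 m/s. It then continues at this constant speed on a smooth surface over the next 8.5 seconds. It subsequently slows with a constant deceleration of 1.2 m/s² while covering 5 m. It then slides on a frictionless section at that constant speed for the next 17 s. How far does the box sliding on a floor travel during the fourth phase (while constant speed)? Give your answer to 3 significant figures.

103 m

Phase 1 (decelerating): v₀ = 8.00 m/s, a = -1 m/s².
v = v₀ + at → t = (7 − 8.00) / -1 = 1.00 s
v² = v₀² + 2aΔx → Δx = (7² − 8.00²)/(2·-1) = 7.50 m

Phase 2 (constant speed): v₀ = 7.00 m/s, a = 0 m/s².
v = v₀ + at = 7.00 + (0)(8.5) = 7.00 m/s
Δx = v₀t + ½at² = 7.00·8.5 + 0.5·0·8.5² = 59.5 m

Phase 3 (decelerating): v₀ = 7.00 m/s, a = -1.2 m/s².
v² = v₀² + 2aΔx = 7.00² + 2·-1.2·5 = 37.0 → v = 6.08 m/s
t = (v − v₀)/a = (6.08 − 7.00)/-1.2 = 0.764 s

Phase 4 (constant speed): v₀ = 6.08 m/s, a = 0 m/s².
v = v₀ + at = 6.08 + (0)(17) = 6.08 m/s
Δx = v₀t + ½at² = 6.08·17 + 0.5·0·17² = 103 m
Distance in phase 4 = 103 m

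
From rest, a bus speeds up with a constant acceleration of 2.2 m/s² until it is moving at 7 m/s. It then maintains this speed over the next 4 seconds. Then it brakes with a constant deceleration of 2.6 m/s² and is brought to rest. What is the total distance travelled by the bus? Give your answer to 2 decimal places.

Phase 1 (accelerating): v₀ = 0 m/s, a = 2.2 m/s².
v = v₀ + at → t = (7 − 0) / 2.2 = 3.18 s
v² = v₀² + 2aΔx → Δx = (7² − 0²)/(2·2.2) = 11.1 m

Phase 2 (constant speed): v₀ = 7.00 m/s, a = 0 m/s².
v = v₀ + at = 7.00 + (0)(4) = 7.00 m/s
Δx = v₀t + ½at² = 7.00·4 + 0.5·0·4² = 28.0 m

Phase 3 (decelerating): v₀ = 7.00 m/s, a = -2.6 m/s².
v = v₀ + at → t = (0 − 7.00) / -2.6 = 2.69 s
v² = v₀² + 2aΔx → Δx = (0² − 7.00²)/(2·-2.6) = 9.42 m
Total distance = 11.1 + 28.0 + 9.42 = 48.6 m

48.56 m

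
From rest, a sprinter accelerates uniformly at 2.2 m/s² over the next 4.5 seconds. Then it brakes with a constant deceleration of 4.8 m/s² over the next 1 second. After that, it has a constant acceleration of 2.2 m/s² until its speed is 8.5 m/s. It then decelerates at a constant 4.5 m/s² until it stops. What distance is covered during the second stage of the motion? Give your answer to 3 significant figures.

Phase 1 (accelerating): v₀ = 0 m/s, a = 2.2 m/s².
v = v₀ + at = 0 + (2.2)(4.5) = 9.90 m/s
Δx = v₀t + ½at² = 0·4.5 + 0.5·2.2·4.5² = 22.3 m

Phase 2 (decelerating): v₀ = 9.90 m/s, a = -4.8 m/s².
v = v₀ + at = 9.90 + (-4.8)(1) = 5.10 m/s
Δx = v₀t + ½at² = 9.90·1 + 0.5·-4.8·1² = 7.50 m
Distance in phase 2 = 7.50 m

7.50 m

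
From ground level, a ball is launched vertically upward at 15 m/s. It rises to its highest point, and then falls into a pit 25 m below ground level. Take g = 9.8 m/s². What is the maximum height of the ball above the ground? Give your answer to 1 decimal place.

Phase 1 (rising): v₀ = 15.0 m/s, a = -9.8 m/s².
v = v₀ + at → t = (0 − 15.0) / -9.8 = 1.53 s
v² = v₀² + 2aΔx → Δx = (0² − 15.0²)/(2·-9.8) = 11.5 m
Maximum height = 11.5 m

11.5 m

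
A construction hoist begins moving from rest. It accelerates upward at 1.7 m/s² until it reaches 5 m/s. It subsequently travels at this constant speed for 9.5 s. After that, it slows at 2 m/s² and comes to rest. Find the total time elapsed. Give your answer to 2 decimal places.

Phase 1 (accelerating): v₀ = 0 m/s, a = 1.7 m/s².
v = v₀ + at → t = (5 − 0) / 1.7 = 2.94 s
v² = v₀² + 2aΔx → Δx = (5² − 0²)/(2·1.7) = 7.35 m

Phase 2 (constant speed): v₀ = 5.00 m/s, a = 0 m/s².
v = v₀ + at = 5.00 + (0)(9.5) = 5.00 m/s
Δx = v₀t + ½at² = 5.00·9.5 + 0.5·0·9.5² = 47.5 m

Phase 3 (decelerating): v₀ = 5.00 m/s, a = -2 m/s².
v = v₀ + at → t = (0 − 5.00) / -2 = 2.50 s
v² = v₀² + 2aΔx → Δx = (0² − 5.00²)/(2·-2) = 6.25 m
Total time = 2.94 + 9.50 + 2.50 = 14.9 s

14.94 s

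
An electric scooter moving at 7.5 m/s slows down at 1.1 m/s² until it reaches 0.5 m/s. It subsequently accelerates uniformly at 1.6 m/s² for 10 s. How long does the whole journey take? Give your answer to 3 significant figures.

16.4 s

Phase 1 (decelerating): v₀ = 7.50 m/s, a = -1.1 m/s².
v = v₀ + at → t = (0.5 − 7.50) / -1.1 = 6.36 s
v² = v₀² + 2aΔx → Δx = (0.5² − 7.50²)/(2·-1.1) = 25.5 m

Phase 2 (accelerating): v₀ = 0.500 m/s, a = 1.6 m/s².
v = v₀ + at = 0.500 + (1.6)(10) = 16.5 m/s
Δx = v₀t + ½at² = 0.500·10 + 0.5·1.6·10² = 85.0 m
Total time = 6.36 + 10.0 = 16.4 s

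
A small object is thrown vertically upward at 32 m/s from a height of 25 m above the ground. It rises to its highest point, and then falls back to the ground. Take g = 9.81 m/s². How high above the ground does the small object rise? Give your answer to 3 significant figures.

77.2 m

Phase 1 (rising): v₀ = 32.0 m/s, a = -9.81 m/s².
v = v₀ + at → t = (0 − 32.0) / -9.81 = 3.26 s
v² = v₀² + 2aΔx → Δx = (0² − 32.0²)/(2·-9.81) = 52.2 m
Maximum height = 25 + 52.2 = 77.2 m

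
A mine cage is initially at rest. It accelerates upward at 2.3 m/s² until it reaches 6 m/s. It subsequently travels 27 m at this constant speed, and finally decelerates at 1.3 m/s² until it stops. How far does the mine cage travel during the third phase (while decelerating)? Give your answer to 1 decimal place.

Phase 1 (accelerating): v₀ = 0 m/s, a = 2.3 m/s².
v = v₀ + at → t = (6 − 0) / 2.3 = 2.61 s
v² = v₀² + 2aΔx → Δx = (6² − 0²)/(2·2.3) = 7.83 m

Phase 2 (constant speed): v₀ = 6.00 m/s, a = 0 m/s².
Constant speed: t = d/v = 27/6.00 = 4.50 s

Phase 3 (decelerating): v₀ = 6.00 m/s, a = -1.3 m/s².
v = v₀ + at → t = (0 − 6.00) / -1.3 = 4.62 s
v² = v₀² + 2aΔx → Δx = (0² − 6.00²)/(2·-1.3) = 13.8 m
Distance in phase 3 = 13.8 m

13.8 m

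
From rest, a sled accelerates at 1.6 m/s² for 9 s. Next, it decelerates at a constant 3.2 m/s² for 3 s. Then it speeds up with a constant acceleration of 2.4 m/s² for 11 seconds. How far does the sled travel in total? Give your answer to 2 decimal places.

291.60 m

Phase 1 (accelerating): v₀ = 0 m/s, a = 1.6 m/s².
v = v₀ + at = 0 + (1.6)(9) = 14.4 m/s
Δx = v₀t + ½at² = 0·9 + 0.5·1.6·9² = 64.8 m

Phase 2 (decelerating): v₀ = 14.4 m/s, a = -3.2 m/s².
v = v₀ + at = 14.4 + (-3.2)(3) = 4.80 m/s
Δx = v₀t + ½at² = 14.4·3 + 0.5·-3.2·3² = 28.8 m

Phase 3 (accelerating): v₀ = 4.80 m/s, a = 2.4 m/s².
v = v₀ + at = 4.80 + (2.4)(11) = 31.2 m/s
Δx = v₀t + ½at² = 4.80·11 + 0.5·2.4·11² = 198 m
Total distance = 64.8 + 28.8 + 198 = 292 m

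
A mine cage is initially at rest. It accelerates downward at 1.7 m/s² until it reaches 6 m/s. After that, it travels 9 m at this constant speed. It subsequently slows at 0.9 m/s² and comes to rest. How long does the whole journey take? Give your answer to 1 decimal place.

11.7 s

Phase 1 (accelerating): v₀ = 0 m/s, a = 1.7 m/s².
v = v₀ + at → t = (6 − 0) / 1.7 = 3.53 s
v² = v₀² + 2aΔx → Δx = (6² − 0²)/(2·1.7) = 10.6 m

Phase 2 (constant speed): v₀ = 6.00 m/s, a = 0 m/s².
Constant speed: t = d/v = 9/6.00 = 1.50 s

Phase 3 (decelerating): v₀ = 6.00 m/s, a = -0.9 m/s².
v = v₀ + at → t = (0 − 6.00) / -0.9 = 6.67 s
v² = v₀² + 2aΔx → Δx = (0² − 6.00²)/(2·-0.9) = 20.0 m
Total time = 3.53 + 1.50 + 6.67 = 11.7 s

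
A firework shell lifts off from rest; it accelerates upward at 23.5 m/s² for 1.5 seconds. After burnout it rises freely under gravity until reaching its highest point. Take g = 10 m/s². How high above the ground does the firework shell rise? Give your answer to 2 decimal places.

88.57 m

Phase 1 (powered ascent): v₀ = 0 m/s, a = 23.5 m/s².
v = v₀ + at = 0 + (23.5)(1.5) = 35.2 m/s
Δx = v₀t + ½at² = 0·1.5 + 0.5·23.5·1.5² = 26.4 m

Phase 2 (coasting upward): v₀ = 35.2 m/s, a = -10 m/s².
v = v₀ + at → t = (0 − 35.2) / -10 = 3.52 s
v² = v₀² + 2aΔx → Δx = (0² − 35.2²)/(2·-10) = 62.1 m
Maximum height = 26.4 + 62.1 = 88.6 m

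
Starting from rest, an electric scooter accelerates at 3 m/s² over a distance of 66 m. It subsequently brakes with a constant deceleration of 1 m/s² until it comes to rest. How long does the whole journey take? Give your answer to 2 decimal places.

Phase 1 (accelerating): v₀ = 0 m/s, a = 3 m/s².
v² = v₀² + 2aΔx = 0² + 2·3·66 = 396 → v = 19.9 m/s
t = (v − v₀)/a = (19.9 − 0)/3 = 6.63 s

Phase 2 (decelerating): v₀ = 19.9 m/s, a = -1 m/s².
v = v₀ + at → t = (0 − 19.9) / -1 = 19.9 s
v² = v₀² + 2aΔx → Δx = (0² − 19.9²)/(2·-1) = 198 m
Total time = 6.63 + 19.9 = 26.5 s

26.53 s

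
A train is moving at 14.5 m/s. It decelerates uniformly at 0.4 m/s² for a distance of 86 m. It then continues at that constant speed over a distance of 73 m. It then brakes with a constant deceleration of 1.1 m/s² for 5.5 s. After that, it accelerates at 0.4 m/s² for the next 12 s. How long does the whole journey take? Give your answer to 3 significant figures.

Phase 1 (decelerating): v₀ = 14.5 m/s, a = -0.4 m/s².
v² = v₀² + 2aΔx = 14.5² + 2·-0.4·86 = 141 → v = 11.9 m/s
t = (v − v₀)/a = (11.9 − 14.5)/-0.4 = 6.52 s

Phase 2 (constant speed): v₀ = 11.9 m/s, a = 0 m/s².
Constant speed: t = d/v = 73/11.9 = 6.14 s

Phase 3 (decelerating): v₀ = 11.9 m/s, a = -1.1 m/s².
v = v₀ + at = 11.9 + (-1.1)(5.5) = 5.84 m/s
Δx = v₀t + ½at² = 11.9·5.5 + 0.5·-1.1·5.5² = 48.8 m

Phase 4 (accelerating): v₀ = 5.84 m/s, a = 0.4 m/s².
v = v₀ + at = 5.84 + (0.4)(12) = 10.6 m/s
Δx = v₀t + ½at² = 5.84·12 + 0.5·0.4·12² = 98.9 m
Total time = 6.52 + 6.14 + 5.50 + 12.0 = 30.2 s

30.2 s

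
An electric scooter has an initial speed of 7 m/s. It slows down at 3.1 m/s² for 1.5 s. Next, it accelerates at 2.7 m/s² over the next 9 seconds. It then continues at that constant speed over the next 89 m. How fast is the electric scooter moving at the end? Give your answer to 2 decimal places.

Phase 1 (decelerating): v₀ = 7.00 m/s, a = -3.1 m/s².
v = v₀ + at = 7.00 + (-3.1)(1.5) = 2.35 m/s
Δx = v₀t + ½at² = 7.00·1.5 + 0.5·-3.1·1.5² = 7.01 m

Phase 2 (accelerating): v₀ = 2.35 m/s, a = 2.7 m/s².
v = v₀ + at = 2.35 + (2.7)(9) = 26.6 m/s
Δx = v₀t + ½at² = 2.35·9 + 0.5·2.7·9² = 130 m

Phase 3 (constant speed): v₀ = 26.6 m/s, a = 0 m/s².
Constant speed: t = d/v = 89/26.6 = 3.34 s
Final speed = 26.6 m/s

26.65 m/s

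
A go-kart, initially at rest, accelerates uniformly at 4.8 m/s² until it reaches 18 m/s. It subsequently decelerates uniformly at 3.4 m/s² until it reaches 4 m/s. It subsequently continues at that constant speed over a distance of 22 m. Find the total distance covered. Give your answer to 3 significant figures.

101 m

Phase 1 (accelerating): v₀ = 0 m/s, a = 4.8 m/s².
v = v₀ + at → t = (18 − 0) / 4.8 = 3.75 s
v² = v₀² + 2aΔx → Δx = (18² − 0²)/(2·4.8) = 33.8 m

Phase 2 (decelerating): v₀ = 18.0 m/s, a = -3.4 m/s².
v = v₀ + at → t = (4 − 18.0) / -3.4 = 4.12 s
v² = v₀² + 2aΔx → Δx = (4² − 18.0²)/(2·-3.4) = 45.3 m

Phase 3 (constant speed): v₀ = 4.00 m/s, a = 0 m/s².
Constant speed: t = d/v = 22/4.00 = 5.50 s
Total distance = 33.8 + 45.3 + 22.0 = 101 m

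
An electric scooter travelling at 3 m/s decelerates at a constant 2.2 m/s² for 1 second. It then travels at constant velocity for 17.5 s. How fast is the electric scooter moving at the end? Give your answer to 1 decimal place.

Phase 1 (decelerating): v₀ = 3.00 m/s, a = -2.2 m/s².
v = v₀ + at = 3.00 + (-2.2)(1) = 0.800 m/s
Δx = v₀t + ½at² = 3.00·1 + 0.5·-2.2·1² = 1.90 m

Phase 2 (constant speed): v₀ = 0.800 m/s, a = 0 m/s².
v = v₀ + at = 0.800 + (0)(17.5) = 0.800 m/s
Δx = v₀t + ½at² = 0.800·17.5 + 0.5·0·17.5² = 14.0 m
Final speed = 0.800 m/s

0.8 m/s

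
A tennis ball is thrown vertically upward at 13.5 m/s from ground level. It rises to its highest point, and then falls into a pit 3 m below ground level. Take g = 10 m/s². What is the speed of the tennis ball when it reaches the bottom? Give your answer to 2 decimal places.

Phase 1 (rising): v₀ = 13.5 m/s, a = -10 m/s².
v = v₀ + at → t = (0 − 13.5) / -10 = 1.35 s
v² = v₀² + 2aΔx → Δx = (0² − 13.5²)/(2·-10) = 9.11 m

Phase 2 (falling): v₀ = 0 m/s, a = -10 m/s².
Falls 12.1 m from rest: t = √(2·12.1/10) = 1.56 s; v = g·t = 15.6 m/s.
Final speed = 15.6 m/s

15.56 m/s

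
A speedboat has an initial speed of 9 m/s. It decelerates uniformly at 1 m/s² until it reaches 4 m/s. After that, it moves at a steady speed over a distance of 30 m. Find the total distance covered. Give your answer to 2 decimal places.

62.50 m

Phase 1 (decelerating): v₀ = 9.00 m/s, a = -1 m/s².
v = v₀ + at → t = (4 − 9.00) / -1 = 5.00 s
v² = v₀² + 2aΔx → Δx = (4² − 9.00²)/(2·-1) = 32.5 m

Phase 2 (constant speed): v₀ = 4.00 m/s, a = 0 m/s².
Constant speed: t = d/v = 30/4.00 = 7.50 s
Total distance = 32.5 + 30.0 = 62.5 m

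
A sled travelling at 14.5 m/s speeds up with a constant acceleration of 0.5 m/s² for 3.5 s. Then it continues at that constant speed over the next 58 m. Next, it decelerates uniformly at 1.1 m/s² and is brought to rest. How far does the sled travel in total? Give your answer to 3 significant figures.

232 m

Phase 1 (accelerating): v₀ = 14.5 m/s, a = 0.5 m/s².
v = v₀ + at = 14.5 + (0.5)(3.5) = 16.2 m/s
Δx = v₀t + ½at² = 14.5·3.5 + 0.5·0.5·3.5² = 53.8 m

Phase 2 (constant speed): v₀ = 16.2 m/s, a = 0 m/s².
Constant speed: t = d/v = 58/16.2 = 3.57 s

Phase 3 (decelerating): v₀ = 16.2 m/s, a = -1.1 m/s².
v = v₀ + at → t = (0 − 16.2) / -1.1 = 14.8 s
v² = v₀² + 2aΔx → Δx = (0² − 16.2²)/(2·-1.1) = 120 m
Total distance = 53.8 + 58.0 + 120 = 232 m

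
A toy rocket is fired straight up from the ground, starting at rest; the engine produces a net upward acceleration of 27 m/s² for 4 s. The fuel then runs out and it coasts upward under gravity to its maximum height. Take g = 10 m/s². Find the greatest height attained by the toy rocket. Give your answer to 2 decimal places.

Phase 1 (powered ascent): v₀ = 0 m/s, a = 27 m/s².
v = v₀ + at = 0 + (27)(4) = 108 m/s
Δx = v₀t + ½at² = 0·4 + 0.5·27·4² = 216 m

Phase 2 (coasting upward): v₀ = 108 m/s, a = -10 m/s².
v = v₀ + at → t = (0 − 108) / -10 = 10.8 s
v² = v₀² + 2aΔx → Δx = (0² − 108²)/(2·-10) = 583 m
Maximum height = 216 + 583 = 799 m

799.20 m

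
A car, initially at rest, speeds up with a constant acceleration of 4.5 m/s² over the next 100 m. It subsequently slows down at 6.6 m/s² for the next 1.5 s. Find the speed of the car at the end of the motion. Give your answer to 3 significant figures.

20.1 m/s

Phase 1 (accelerating): v₀ = 0 m/s, a = 4.5 m/s².
v² = v₀² + 2aΔx = 0² + 2·4.5·100 = 900 → v = 30.0 m/s
t = (v − v₀)/a = (30.0 − 0)/4.5 = 6.67 s

Phase 2 (decelerating): v₀ = 30.0 m/s, a = -6.6 m/s².
v = v₀ + at = 30.0 + (-6.6)(1.5) = 20.1 m/s
Δx = v₀t + ½at² = 30.0·1.5 + 0.5·-6.6·1.5² = 37.6 m
Final speed = 20.1 m/s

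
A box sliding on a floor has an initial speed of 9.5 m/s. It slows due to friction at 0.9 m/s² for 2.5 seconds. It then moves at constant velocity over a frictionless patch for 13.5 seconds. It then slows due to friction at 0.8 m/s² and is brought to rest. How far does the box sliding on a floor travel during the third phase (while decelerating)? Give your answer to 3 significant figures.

Phase 1 (decelerating): v₀ = 9.50 m/s, a = -0.9 m/s².
v = v₀ + at = 9.50 + (-0.9)(2.5) = 7.25 m/s
Δx = v₀t + ½at² = 9.50·2.5 + 0.5·-0.9·2.5² = 20.9 m

Phase 2 (constant speed): v₀ = 7.25 m/s, a = 0 m/s².
v = v₀ + at = 7.25 + (0)(13.5) = 7.25 m/s
Δx = v₀t + ½at² = 7.25·13.5 + 0.5·0·13.5² = 97.9 m

Phase 3 (decelerating): v₀ = 7.25 m/s, a = -0.8 m/s².
v = v₀ + at → t = (0 − 7.25) / -0.8 = 9.06 s
v² = v₀² + 2aΔx → Δx = (0² − 7.25²)/(2·-0.8) = 32.9 m
Distance in phase 3 = 32.9 m

32.9 m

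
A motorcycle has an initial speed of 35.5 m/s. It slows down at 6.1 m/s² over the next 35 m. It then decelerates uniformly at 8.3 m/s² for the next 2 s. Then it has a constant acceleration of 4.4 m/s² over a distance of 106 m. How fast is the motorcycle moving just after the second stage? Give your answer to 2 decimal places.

12.27 m/s

Phase 1 (decelerating): v₀ = 35.5 m/s, a = -6.1 m/s².
v² = v₀² + 2aΔx = 35.5² + 2·-6.1·35 = 833 → v = 28.9 m/s
t = (v − v₀)/a = (28.9 − 35.5)/-6.1 = 1.09 s

Phase 2 (decelerating): v₀ = 28.9 m/s, a = -8.3 m/s².
v = v₀ + at = 28.9 + (-8.3)(2) = 12.3 m/s
Δx = v₀t + ½at² = 28.9·2 + 0.5·-8.3·2² = 41.1 m
Speed at end of phase 2 = 12.3 m/s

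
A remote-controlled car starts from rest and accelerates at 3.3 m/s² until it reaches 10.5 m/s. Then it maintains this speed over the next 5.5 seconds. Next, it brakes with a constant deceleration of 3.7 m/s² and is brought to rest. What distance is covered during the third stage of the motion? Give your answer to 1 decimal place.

14.9 m

Phase 1 (accelerating): v₀ = 0 m/s, a = 3.3 m/s².
v = v₀ + at → t = (10.5 − 0) / 3.3 = 3.18 s
v² = v₀² + 2aΔx → Δx = (10.5² − 0²)/(2·3.3) = 16.7 m

Phase 2 (constant speed): v₀ = 10.5 m/s, a = 0 m/s².
v = v₀ + at = 10.5 + (0)(5.5) = 10.5 m/s
Δx = v₀t + ½at² = 10.5·5.5 + 0.5·0·5.5² = 57.8 m

Phase 3 (decelerating): v₀ = 10.5 m/s, a = -3.7 m/s².
v = v₀ + at → t = (0 − 10.5) / -3.7 = 2.84 s
v² = v₀² + 2aΔx → Δx = (0² − 10.5²)/(2·-3.7) = 14.9 m
Distance in phase 3 = 14.9 m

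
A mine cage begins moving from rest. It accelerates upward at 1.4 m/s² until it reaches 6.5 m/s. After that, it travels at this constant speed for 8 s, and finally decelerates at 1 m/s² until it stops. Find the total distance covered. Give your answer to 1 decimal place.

88.2 m

Phase 1 (accelerating): v₀ = 0 m/s, a = 1.4 m/s².
v = v₀ + at → t = (6.5 − 0) / 1.4 = 4.64 s
v² = v₀² + 2aΔx → Δx = (6.5² − 0²)/(2·1.4) = 15.1 m

Phase 2 (constant speed): v₀ = 6.50 m/s, a = 0 m/s².
v = v₀ + at = 6.50 + (0)(8) = 6.50 m/s
Δx = v₀t + ½at² = 6.50·8 + 0.5·0·8² = 52.0 m

Phase 3 (decelerating): v₀ = 6.50 m/s, a = -1 m/s².
v = v₀ + at → t = (0 − 6.50) / -1 = 6.50 s
v² = v₀² + 2aΔx → Δx = (0² − 6.50²)/(2·-1) = 21.1 m
Total distance = 15.1 + 52.0 + 21.1 = 88.2 m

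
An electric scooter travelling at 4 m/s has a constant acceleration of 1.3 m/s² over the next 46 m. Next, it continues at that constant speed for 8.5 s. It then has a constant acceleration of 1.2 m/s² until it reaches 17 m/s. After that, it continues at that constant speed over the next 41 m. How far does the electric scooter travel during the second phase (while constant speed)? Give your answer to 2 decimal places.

Phase 1 (accelerating): v₀ = 4.00 m/s, a = 1.3 m/s².
v² = v₀² + 2aΔx = 4.00² + 2·1.3·46 = 136 → v = 11.6 m/s
t = (v − v₀)/a = (11.6 − 4.00)/1.3 = 5.88 s

Phase 2 (constant speed): v₀ = 11.6 m/s, a = 0 m/s².
v = v₀ + at = 11.6 + (0)(8.5) = 11.6 m/s
Δx = v₀t + ½at² = 11.6·8.5 + 0.5·0·8.5² = 99.0 m
Distance in phase 2 = 99.0 m

98.98 m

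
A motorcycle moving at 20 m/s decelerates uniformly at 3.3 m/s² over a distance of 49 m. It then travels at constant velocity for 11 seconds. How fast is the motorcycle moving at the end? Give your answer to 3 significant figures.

8.75 m/s

Phase 1 (decelerating): v₀ = 20.0 m/s, a = -3.3 m/s².
v² = v₀² + 2aΔx = 20.0² + 2·-3.3·49 = 76.6 → v = 8.75 m/s
t = (v − v₀)/a = (8.75 − 20.0)/-3.3 = 3.41 s

Phase 2 (constant speed): v₀ = 8.75 m/s, a = 0 m/s².
v = v₀ + at = 8.75 + (0)(11) = 8.75 m/s
Δx = v₀t + ½at² = 8.75·11 + 0.5·0·11² = 96.3 m
Final speed = 8.75 m/s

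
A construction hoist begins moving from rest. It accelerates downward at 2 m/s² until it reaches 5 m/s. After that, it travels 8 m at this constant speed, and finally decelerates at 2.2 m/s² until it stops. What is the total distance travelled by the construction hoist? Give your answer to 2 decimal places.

19.93 m

Phase 1 (accelerating): v₀ = 0 m/s, a = 2 m/s².
v = v₀ + at → t = (5 − 0) / 2 = 2.50 s
v² = v₀² + 2aΔx → Δx = (5² − 0²)/(2·2) = 6.25 m

Phase 2 (constant speed): v₀ = 5.00 m/s, a = 0 m/s².
Constant speed: t = d/v = 8/5.00 = 1.60 s

Phase 3 (decelerating): v₀ = 5.00 m/s, a = -2.2 m/s².
v = v₀ + at → t = (0 − 5.00) / -2.2 = 2.27 s
v² = v₀² + 2aΔx → Δx = (0² − 5.00²)/(2·-2.2) = 5.68 m
Total distance = 6.25 + 8.00 + 5.68 = 19.9 m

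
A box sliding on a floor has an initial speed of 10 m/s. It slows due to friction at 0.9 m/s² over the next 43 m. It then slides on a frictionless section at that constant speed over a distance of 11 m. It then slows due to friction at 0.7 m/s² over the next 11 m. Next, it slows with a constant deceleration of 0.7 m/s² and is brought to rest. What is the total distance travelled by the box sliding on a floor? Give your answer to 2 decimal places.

Phase 1 (decelerating): v₀ = 10.0 m/s, a = -0.9 m/s².
v² = v₀² + 2aΔx = 10.0² + 2·-0.9·43 = 22.6 → v = 4.75 m/s
t = (v − v₀)/a = (4.75 − 10.0)/-0.9 = 5.83 s

Phase 2 (constant speed): v₀ = 4.75 m/s, a = 0 m/s².
Constant speed: t = d/v = 11/4.75 = 2.31 s

Phase 3 (decelerating): v₀ = 4.75 m/s, a = -0.7 m/s².
v² = v₀² + 2aΔx = 4.75² + 2·-0.7·11 = 7.20 → v = 2.68 m/s
t = (v − v₀)/a = (2.68 − 4.75)/-0.7 = 2.96 s

Phase 4 (decelerating): v₀ = 2.68 m/s, a = -0.7 m/s².
v = v₀ + at → t = (0 − 2.68) / -0.7 = 3.83 s
v² = v₀² + 2aΔx → Δx = (0² − 2.68²)/(2·-0.7) = 5.14 m
Total distance = 43.0 + 11.0 + 11.0 + 5.14 = 70.1 m

70.14 m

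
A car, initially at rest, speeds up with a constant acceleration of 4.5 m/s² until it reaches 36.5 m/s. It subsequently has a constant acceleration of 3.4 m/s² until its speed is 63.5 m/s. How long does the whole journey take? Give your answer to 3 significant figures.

16.1 s

Phase 1 (accelerating): v₀ = 0 m/s, a = 4.5 m/s².
v = v₀ + at → t = (36.5 − 0) / 4.5 = 8.11 s
v² = v₀² + 2aΔx → Δx = (36.5² − 0²)/(2·4.5) = 148 m

Phase 2 (accelerating): v₀ = 36.5 m/s, a = 3.4 m/s².
v = v₀ + at → t = (63.5 − 36.5) / 3.4 = 7.94 s
v² = v₀² + 2aΔx → Δx = (63.5² − 36.5²)/(2·3.4) = 397 m
Total time = 8.11 + 7.94 = 16.1 s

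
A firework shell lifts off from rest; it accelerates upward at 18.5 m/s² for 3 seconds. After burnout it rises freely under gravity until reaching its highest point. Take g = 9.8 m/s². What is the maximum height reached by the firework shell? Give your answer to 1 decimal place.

Phase 1 (powered ascent): v₀ = 0 m/s, a = 18.5 m/s².
v = v₀ + at = 0 + (18.5)(3) = 55.5 m/s
Δx = v₀t + ½at² = 0·3 + 0.5·18.5·3² = 83.2 m

Phase 2 (coasting upward): v₀ = 55.5 m/s, a = -9.8 m/s².
v = v₀ + at → t = (0 − 55.5) / -9.8 = 5.66 s
v² = v₀² + 2aΔx → Δx = (0² − 55.5²)/(2·-9.8) = 157 m
Maximum height = 83.2 + 157 = 240 m

240.4 m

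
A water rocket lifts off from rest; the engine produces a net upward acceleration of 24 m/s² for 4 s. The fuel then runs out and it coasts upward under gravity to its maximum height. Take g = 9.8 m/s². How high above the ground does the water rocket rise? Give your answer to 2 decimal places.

Phase 1 (powered ascent): v₀ = 0 m/s, a = 24 m/s².
v = v₀ + at = 0 + (24)(4) = 96.0 m/s
Δx = v₀t + ½at² = 0·4 + 0.5·24·4² = 192 m

Phase 2 (coasting upward): v₀ = 96.0 m/s, a = -9.8 m/s².
v = v₀ + at → t = (0 − 96.0) / -9.8 = 9.80 s
v² = v₀² + 2aΔx → Δx = (0² − 96.0²)/(2·-9.8) = 470 m
Maximum height = 192 + 470 = 662 m

662.20 m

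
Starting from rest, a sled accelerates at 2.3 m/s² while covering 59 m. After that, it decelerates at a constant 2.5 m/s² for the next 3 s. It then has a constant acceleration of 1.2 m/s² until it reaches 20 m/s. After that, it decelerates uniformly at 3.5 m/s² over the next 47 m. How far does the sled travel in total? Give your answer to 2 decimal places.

277.28 m

Phase 1 (accelerating): v₀ = 0 m/s, a = 2.3 m/s².
v² = v₀² + 2aΔx = 0² + 2·2.3·59 = 271 → v = 16.5 m/s
t = (v − v₀)/a = (16.5 − 0)/2.3 = 7.16 s

Phase 2 (decelerating): v₀ = 16.5 m/s, a = -2.5 m/s².
v = v₀ + at = 16.5 + (-2.5)(3) = 8.97 m/s
Δx = v₀t + ½at² = 16.5·3 + 0.5·-2.5·3² = 38.2 m

Phase 3 (accelerating): v₀ = 8.97 m/s, a = 1.2 m/s².
v = v₀ + at → t = (20 − 8.97) / 1.2 = 9.19 s
v² = v₀² + 2aΔx → Δx = (20² − 8.97²)/(2·1.2) = 133 m

Phase 4 (decelerating): v₀ = 20.0 m/s, a = -3.5 m/s².
v² = v₀² + 2aΔx = 20.0² + 2·-3.5·47 = 71.0 → v = 8.43 m/s
t = (v − v₀)/a = (8.43 − 20.0)/-3.5 = 3.31 s
Total distance = 59.0 + 38.2 + 133 + 47.0 = 277 m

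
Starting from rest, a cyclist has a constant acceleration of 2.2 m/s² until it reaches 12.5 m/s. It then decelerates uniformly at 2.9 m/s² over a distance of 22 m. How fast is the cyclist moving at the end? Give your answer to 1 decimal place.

5.4 m/s

Phase 1 (accelerating): v₀ = 0 m/s, a = 2.2 m/s².
v = v₀ + at → t = (12.5 − 0) / 2.2 = 5.68 s
v² = v₀² + 2aΔx → Δx = (12.5² − 0²)/(2·2.2) = 35.5 m

Phase 2 (decelerating): v₀ = 12.5 m/s, a = -2.9 m/s².
v² = v₀² + 2aΔx = 12.5² + 2·-2.9·22 = 28.7 → v = 5.35 m/s
t = (v − v₀)/a = (5.35 − 12.5)/-2.9 = 2.46 s
Final speed = 5.35 m/s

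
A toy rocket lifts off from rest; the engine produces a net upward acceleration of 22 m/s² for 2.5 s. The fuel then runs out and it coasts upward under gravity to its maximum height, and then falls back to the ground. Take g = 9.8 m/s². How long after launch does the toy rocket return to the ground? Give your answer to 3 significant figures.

14.9 s

Phase 1 (powered ascent): v₀ = 0 m/s, a = 22 m/s².
v = v₀ + at = 0 + (22)(2.5) = 55.0 m/s
Δx = v₀t + ½at² = 0·2.5 + 0.5·22·2.5² = 68.8 m

Phase 2 (coasting upward): v₀ = 55.0 m/s, a = -9.8 m/s².
v = v₀ + at → t = (0 − 55.0) / -9.8 = 5.61 s
v² = v₀² + 2aΔx → Δx = (0² − 55.0²)/(2·-9.8) = 154 m

Phase 3 (free fall): v₀ = 0 m/s, a = -9.8 m/s².
Falls 223 m from rest: t = √(2·223/9.8) = 6.75 s; v = g·t = 66.1 m/s.
Total time = 2.50 + 5.61 + 6.75 = 14.9 s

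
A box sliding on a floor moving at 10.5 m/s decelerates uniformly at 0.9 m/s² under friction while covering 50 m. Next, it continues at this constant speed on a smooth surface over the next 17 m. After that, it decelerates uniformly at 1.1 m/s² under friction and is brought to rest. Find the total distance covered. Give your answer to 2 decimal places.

76.20 m

Phase 1 (decelerating): v₀ = 10.5 m/s, a = -0.9 m/s².
v² = v₀² + 2aΔx = 10.5² + 2·-0.9·50 = 20.2 → v = 4.50 m/s
t = (v − v₀)/a = (4.50 − 10.5)/-0.9 = 6.67 s

Phase 2 (constant speed): v₀ = 4.50 m/s, a = 0 m/s².
Constant speed: t = d/v = 17/4.50 = 3.78 s

Phase 3 (decelerating): v₀ = 4.50 m/s, a = -1.1 m/s².
v = v₀ + at → t = (0 − 4.50) / -1.1 = 4.09 s
v² = v₀² + 2aΔx → Δx = (0² − 4.50²)/(2·-1.1) = 9.20 m
Total distance = 50.0 + 17.0 + 9.20 = 76.2 m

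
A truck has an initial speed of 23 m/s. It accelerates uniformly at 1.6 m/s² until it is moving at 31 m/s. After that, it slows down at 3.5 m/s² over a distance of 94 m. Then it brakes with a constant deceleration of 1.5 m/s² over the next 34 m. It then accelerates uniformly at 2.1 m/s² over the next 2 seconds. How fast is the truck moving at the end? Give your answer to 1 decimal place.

Phase 1 (accelerating): v₀ = 23.0 m/s, a = 1.6 m/s².
v = v₀ + at → t = (31 − 23.0) / 1.6 = 5.00 s
v² = v₀² + 2aΔx → Δx = (31² − 23.0²)/(2·1.6) = 135 m

Phase 2 (decelerating): v₀ = 31.0 m/s, a = -3.5 m/s².
v² = v₀² + 2aΔx = 31.0² + 2·-3.5·94 = 303 → v = 17.4 m/s
t = (v − v₀)/a = (17.4 − 31.0)/-3.5 = 3.88 s

Phase 3 (decelerating): v₀ = 17.4 m/s, a = -1.5 m/s².
v² = v₀² + 2aΔx = 17.4² + 2·-1.5·34 = 201 → v = 14.2 m/s
t = (v − v₀)/a = (14.2 − 17.4)/-1.5 = 2.15 s

Phase 4 (accelerating): v₀ = 14.2 m/s, a = 2.1 m/s².
v = v₀ + at = 14.2 + (2.1)(2) = 18.4 m/s
Δx = v₀t + ½at² = 14.2·2 + 0.5·2.1·2² = 32.6 m
Final speed = 18.4 m/s

18.4 m/s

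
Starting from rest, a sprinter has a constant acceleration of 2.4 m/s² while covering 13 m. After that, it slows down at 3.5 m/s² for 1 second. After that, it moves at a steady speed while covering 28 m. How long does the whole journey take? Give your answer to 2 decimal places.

10.66 s

Phase 1 (accelerating): v₀ = 0 m/s, a = 2.4 m/s².
v² = v₀² + 2aΔx = 0² + 2·2.4·13 = 62.4 → v = 7.90 m/s
t = (v − v₀)/a = (7.90 − 0)/2.4 = 3.29 s

Phase 2 (decelerating): v₀ = 7.90 m/s, a = -3.5 m/s².
v = v₀ + at = 7.90 + (-3.5)(1) = 4.40 m/s
Δx = v₀t + ½at² = 7.90·1 + 0.5·-3.5·1² = 6.15 m

Phase 3 (constant speed): v₀ = 4.40 m/s, a = 0 m/s².
Constant speed: t = d/v = 28/4.40 = 6.36 s
Total time = 3.29 + 1.00 + 6.36 = 10.7 s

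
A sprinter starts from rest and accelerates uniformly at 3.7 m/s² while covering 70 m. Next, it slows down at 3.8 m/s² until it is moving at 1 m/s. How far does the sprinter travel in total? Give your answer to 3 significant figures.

Phase 1 (accelerating): v₀ = 0 m/s, a = 3.7 m/s².
v² = v₀² + 2aΔx = 0² + 2·3.7·70 = 518 → v = 22.8 m/s
t = (v − v₀)/a = (22.8 − 0)/3.7 = 6.15 s

Phase 2 (decelerating): v₀ = 22.8 m/s, a = -3.8 m/s².
v = v₀ + at → t = (1 − 22.8) / -3.8 = 5.73 s
v² = v₀² + 2aΔx → Δx = (1² − 22.8²)/(2·-3.8) = 68.0 m
Total distance = 70.0 + 68.0 = 138 m

138 m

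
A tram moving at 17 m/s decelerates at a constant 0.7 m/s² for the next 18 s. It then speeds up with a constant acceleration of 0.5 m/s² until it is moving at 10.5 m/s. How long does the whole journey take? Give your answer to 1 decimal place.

30.2 s

Phase 1 (decelerating): v₀ = 17.0 m/s, a = -0.7 m/s².
v = v₀ + at = 17.0 + (-0.7)(18) = 4.40 m/s
Δx = v₀t + ½at² = 17.0·18 + 0.5·-0.7·18² = 193 m

Phase 2 (accelerating): v₀ = 4.40 m/s, a = 0.5 m/s².
v = v₀ + at → t = (10.5 − 4.40) / 0.5 = 12.2 s
v² = v₀² + 2aΔx → Δx = (10.5² − 4.40²)/(2·0.5) = 90.9 m
Total time = 18.0 + 12.2 = 30.2 s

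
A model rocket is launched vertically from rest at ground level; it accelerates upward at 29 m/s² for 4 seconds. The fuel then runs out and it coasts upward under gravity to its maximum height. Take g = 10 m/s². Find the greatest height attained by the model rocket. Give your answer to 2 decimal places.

Phase 1 (powered ascent): v₀ = 0 m/s, a = 29 m/s².
v = v₀ + at = 0 + (29)(4) = 116 m/s
Δx = v₀t + ½at² = 0·4 + 0.5·29·4² = 232 m

Phase 2 (coasting upward): v₀ = 116 m/s, a = -10 m/s².
v = v₀ + at → t = (0 − 116) / -10 = 11.6 s
v² = v₀² + 2aΔx → Δx = (0² − 116²)/(2·-10) = 673 m
Maximum height = 232 + 673 = 905 m

904.80 m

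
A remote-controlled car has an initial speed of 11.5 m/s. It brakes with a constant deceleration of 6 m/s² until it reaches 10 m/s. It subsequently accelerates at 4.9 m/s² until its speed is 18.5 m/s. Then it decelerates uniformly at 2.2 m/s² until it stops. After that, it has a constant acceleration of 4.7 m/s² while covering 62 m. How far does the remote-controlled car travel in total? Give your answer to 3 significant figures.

167 m

Phase 1 (decelerating): v₀ = 11.5 m/s, a = -6 m/s².
v = v₀ + at → t = (10 − 11.5) / -6 = 0.250 s
v² = v₀² + 2aΔx → Δx = (10² − 11.5²)/(2·-6) = 2.69 m

Phase 2 (accelerating): v₀ = 10.0 m/s, a = 4.9 m/s².
v = v₀ + at → t = (18.5 − 10.0) / 4.9 = 1.73 s
v² = v₀² + 2aΔx → Δx = (18.5² − 10.0²)/(2·4.9) = 24.7 m

Phase 3 (decelerating): v₀ = 18.5 m/s, a = -2.2 m/s².
v = v₀ + at → t = (0 − 18.5) / -2.2 = 8.41 s
v² = v₀² + 2aΔx → Δx = (0² − 18.5²)/(2·-2.2) = 77.8 m

Phase 4 (accelerating): v₀ = 0 m/s, a = 4.7 m/s².
v² = v₀² + 2aΔx = 0² + 2·4.7·62 = 583 → v = 24.1 m/s
t = (v − v₀)/a = (24.1 − 0)/4.7 = 5.14 s
Total distance = 2.69 + 24.7 + 77.8 + 62.0 = 167 m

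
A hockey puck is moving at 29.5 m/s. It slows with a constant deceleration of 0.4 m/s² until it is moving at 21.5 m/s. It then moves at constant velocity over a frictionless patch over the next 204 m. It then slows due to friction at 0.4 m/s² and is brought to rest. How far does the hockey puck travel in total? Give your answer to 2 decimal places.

Phase 1 (decelerating): v₀ = 29.5 m/s, a = -0.4 m/s².
v = v₀ + at → t = (21.5 − 29.5) / -0.4 = 20.0 s
v² = v₀² + 2aΔx → Δx = (21.5² − 29.5²)/(2·-0.4) = 510 m

Phase 2 (constant speed): v₀ = 21.5 m/s, a = 0 m/s².
Constant speed: t = d/v = 204/21.5 = 9.49 s

Phase 3 (decelerating): v₀ = 21.5 m/s, a = -0.4 m/s².
v = v₀ + at → t = (0 − 21.5) / -0.4 = 53.8 s
v² = v₀² + 2aΔx → Δx = (0² − 21.5²)/(2·-0.4) = 578 m
Total distance = 510 + 204 + 578 = 1290 m

1291.81 m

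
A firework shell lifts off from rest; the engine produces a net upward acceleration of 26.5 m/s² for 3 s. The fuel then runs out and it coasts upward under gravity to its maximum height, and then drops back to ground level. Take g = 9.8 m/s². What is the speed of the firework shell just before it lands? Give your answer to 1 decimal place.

Phase 1 (powered ascent): v₀ = 0 m/s, a = 26.5 m/s².
v = v₀ + at = 0 + (26.5)(3) = 79.5 m/s
Δx = v₀t + ½at² = 0·3 + 0.5·26.5·3² = 119 m

Phase 2 (coasting upward): v₀ = 79.5 m/s, a = -9.8 m/s².
v = v₀ + at → t = (0 − 79.5) / -9.8 = 8.11 s
v² = v₀² + 2aΔx → Δx = (0² − 79.5²)/(2·-9.8) = 322 m

Phase 3 (free fall): v₀ = 0 m/s, a = -9.8 m/s².
Falls 442 m from rest: t = √(2·442/9.8) = 9.49 s; v = g·t = 93.0 m/s.
Impact speed = 93.0 m/s

93.0 m/s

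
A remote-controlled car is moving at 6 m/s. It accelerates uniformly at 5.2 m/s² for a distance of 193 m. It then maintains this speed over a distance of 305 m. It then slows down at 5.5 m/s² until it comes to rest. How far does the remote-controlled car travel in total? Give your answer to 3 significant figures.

684 m

Phase 1 (accelerating): v₀ = 6.00 m/s, a = 5.2 m/s².
v² = v₀² + 2aΔx = 6.00² + 2·5.2·193 = 2040 → v = 45.2 m/s
t = (v − v₀)/a = (45.2 − 6.00)/5.2 = 7.54 s

Phase 2 (constant speed): v₀ = 45.2 m/s, a = 0 m/s².
Constant speed: t = d/v = 305/45.2 = 6.75 s

Phase 3 (decelerating): v₀ = 45.2 m/s, a = -5.5 m/s².
v = v₀ + at → t = (0 − 45.2) / -5.5 = 8.22 s
v² = v₀² + 2aΔx → Δx = (0² − 45.2²)/(2·-5.5) = 186 m
Total distance = 193 + 305 + 186 = 684 m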